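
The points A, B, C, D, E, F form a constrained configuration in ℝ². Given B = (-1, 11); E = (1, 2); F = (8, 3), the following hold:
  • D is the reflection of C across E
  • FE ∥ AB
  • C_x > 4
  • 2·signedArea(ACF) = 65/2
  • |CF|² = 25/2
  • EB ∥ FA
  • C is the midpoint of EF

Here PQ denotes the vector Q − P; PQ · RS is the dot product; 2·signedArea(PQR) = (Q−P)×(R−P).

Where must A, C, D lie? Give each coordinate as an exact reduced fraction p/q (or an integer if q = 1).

1. A_x = 6  [FE ∥ AB ∩ EB ∥ FA]
2. A_y = 12  [FE ∥ AB ∩ EB ∥ FA]
   → A = (6, 12)
3. C_x = 9/2  [C is the midpoint of EF]
4. C_y = 5/2  [C is the midpoint of EF]
   → C = (9/2, 5/2)
5. D_x = -5/2  [D is the reflection of C across E]
6. D_y = 3/2  [D is the reflection of C across E]
   → D = (-5/2, 3/2)

A = (6, 12)
C = (9/2, 5/2)
D = (-5/2, 3/2)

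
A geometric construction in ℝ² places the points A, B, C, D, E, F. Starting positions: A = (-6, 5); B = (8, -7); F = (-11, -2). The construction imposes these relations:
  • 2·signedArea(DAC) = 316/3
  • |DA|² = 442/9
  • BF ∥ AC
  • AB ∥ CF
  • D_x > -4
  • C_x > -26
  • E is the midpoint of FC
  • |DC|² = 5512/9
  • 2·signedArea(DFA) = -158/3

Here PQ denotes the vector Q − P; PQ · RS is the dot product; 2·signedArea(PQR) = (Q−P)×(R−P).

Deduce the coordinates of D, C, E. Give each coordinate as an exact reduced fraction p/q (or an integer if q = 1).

1. C_x = -25  [AB ∥ CF ∩ BF ∥ AC]
2. C_y = 10  [AB ∥ CF ∩ BF ∥ AC]
   → C = (-25, 10)
3. E_x = -18  [E is the midpoint of FC]
4. E_y = 4  [E is the midpoint of FC]
   → E = (-18, 4)
5. D_x = -3  [2·signedArea(DAC) = 316/3 ∩ 2·signedArea(DFA) = -158/3]
6. D_y = -4/3  [2·signedArea(DAC) = 316/3 ∩ 2·signedArea(DFA) = -158/3]
   → D = (-3, -4/3)

C = (-25, 10)
D = (-3, -4/3)
E = (-18, 4)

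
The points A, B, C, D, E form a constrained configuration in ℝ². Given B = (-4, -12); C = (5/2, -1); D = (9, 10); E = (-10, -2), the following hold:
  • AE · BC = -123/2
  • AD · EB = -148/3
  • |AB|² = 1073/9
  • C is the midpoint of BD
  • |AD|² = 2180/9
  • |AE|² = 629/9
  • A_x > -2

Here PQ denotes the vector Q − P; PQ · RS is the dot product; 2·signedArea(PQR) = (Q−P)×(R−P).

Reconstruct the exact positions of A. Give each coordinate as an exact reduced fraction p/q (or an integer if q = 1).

1. A_x = -5/3  [AD · EB = -148/3 ∩ AE · BC = -123/2]
2. A_y = -4/3  [AD · EB = -148/3 ∩ AE · BC = -123/2]
   → A = (-5/3, -4/3)

A = (-5/3, -4/3)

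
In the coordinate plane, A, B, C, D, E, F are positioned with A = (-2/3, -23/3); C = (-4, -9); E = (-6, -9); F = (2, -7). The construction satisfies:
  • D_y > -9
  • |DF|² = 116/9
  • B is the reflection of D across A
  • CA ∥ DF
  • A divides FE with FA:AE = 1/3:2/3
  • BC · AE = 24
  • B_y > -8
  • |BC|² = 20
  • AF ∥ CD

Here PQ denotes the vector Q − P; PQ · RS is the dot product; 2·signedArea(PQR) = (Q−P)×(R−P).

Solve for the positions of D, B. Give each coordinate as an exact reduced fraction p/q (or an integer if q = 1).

B = (0, -7)
D = (-4/3, -25/3)

1. D_x = -4/3  [CA ∥ DF ∩ AF ∥ CD]
2. D_y = -25/3  [CA ∥ DF ∩ AF ∥ CD]
   → D = (-4/3, -25/3)
3. B_x = 0  [B is the reflection of D across A]
4. B_y = -7  [B is the reflection of D across A]
   → B = (0, -7)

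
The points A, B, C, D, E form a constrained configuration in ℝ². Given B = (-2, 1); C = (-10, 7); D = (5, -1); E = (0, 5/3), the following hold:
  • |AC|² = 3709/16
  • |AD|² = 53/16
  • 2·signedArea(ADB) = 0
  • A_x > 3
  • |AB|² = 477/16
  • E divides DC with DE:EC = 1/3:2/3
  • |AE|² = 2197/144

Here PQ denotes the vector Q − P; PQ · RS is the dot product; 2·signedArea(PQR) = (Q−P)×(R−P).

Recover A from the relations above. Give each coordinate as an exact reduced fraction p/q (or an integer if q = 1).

1. A_x = 13/4  [line -2·x + -7·y + 3 = 0 ∩ |AB|² = 477/16]
2. A_y = -1/2  [line -2·x + -7·y + 3 = 0 ∩ |AB|² = 477/16]
   → A = (13/4, -1/2)

A = (13/4, -1/2)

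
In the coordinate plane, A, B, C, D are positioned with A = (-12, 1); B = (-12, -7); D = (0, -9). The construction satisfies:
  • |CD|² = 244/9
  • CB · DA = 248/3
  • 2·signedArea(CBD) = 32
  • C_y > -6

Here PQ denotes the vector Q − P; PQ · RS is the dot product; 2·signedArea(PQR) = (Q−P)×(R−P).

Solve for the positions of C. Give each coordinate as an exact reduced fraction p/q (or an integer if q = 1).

C = (-4, -17/3)

1. C_x = -4  [2·signedArea(CBD) = 32 ∩ CB · DA = 248/3]
2. C_y = -17/3  [2·signedArea(CBD) = 32 ∩ CB · DA = 248/3]
   → C = (-4, -17/3)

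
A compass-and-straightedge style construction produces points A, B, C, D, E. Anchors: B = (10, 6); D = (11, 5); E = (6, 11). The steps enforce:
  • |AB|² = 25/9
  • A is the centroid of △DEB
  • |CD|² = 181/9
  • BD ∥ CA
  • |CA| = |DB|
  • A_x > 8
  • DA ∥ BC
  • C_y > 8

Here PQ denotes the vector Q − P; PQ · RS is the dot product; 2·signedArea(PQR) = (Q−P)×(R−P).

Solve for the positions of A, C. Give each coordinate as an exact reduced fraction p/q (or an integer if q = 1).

A = (9, 22/3)
C = (8, 25/3)

1. A_x = 9  [A is the centroid of △DEB]
2. A_y = 22/3  [A is the centroid of △DEB]
   → A = (9, 22/3)
3. C_x = 8  [BD ∥ CA ∩ DA ∥ BC]
4. C_y = 25/3  [BD ∥ CA ∩ DA ∥ BC]
   → C = (8, 25/3)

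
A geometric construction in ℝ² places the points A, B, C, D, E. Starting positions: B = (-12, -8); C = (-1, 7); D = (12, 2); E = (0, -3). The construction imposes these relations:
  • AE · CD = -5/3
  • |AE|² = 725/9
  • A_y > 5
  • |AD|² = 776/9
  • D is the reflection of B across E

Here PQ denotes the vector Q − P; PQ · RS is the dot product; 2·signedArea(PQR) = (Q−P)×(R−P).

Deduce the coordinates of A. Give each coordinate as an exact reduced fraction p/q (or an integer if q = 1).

A = (10/3, 16/3)

1. A_x = 10/3  [line -13·x + 5·y + 50/3 = 0 ∩ |AD|² = 776/9]
2. A_y = 16/3  [line -13·x + 5·y + 50/3 = 0 ∩ |AD|² = 776/9]
   → A = (10/3, 16/3)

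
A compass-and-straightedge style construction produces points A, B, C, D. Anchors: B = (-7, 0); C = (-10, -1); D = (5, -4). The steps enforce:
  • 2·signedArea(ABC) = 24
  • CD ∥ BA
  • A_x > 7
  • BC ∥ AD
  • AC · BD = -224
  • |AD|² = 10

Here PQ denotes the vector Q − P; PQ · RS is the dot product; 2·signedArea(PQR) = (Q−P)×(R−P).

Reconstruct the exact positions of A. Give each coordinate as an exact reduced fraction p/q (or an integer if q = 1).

A = (8, -3)

1. A_x = 8  [BC ∥ AD ∩ CD ∥ BA]
2. A_y = -3  [BC ∥ AD ∩ CD ∥ BA]
   → A = (8, -3)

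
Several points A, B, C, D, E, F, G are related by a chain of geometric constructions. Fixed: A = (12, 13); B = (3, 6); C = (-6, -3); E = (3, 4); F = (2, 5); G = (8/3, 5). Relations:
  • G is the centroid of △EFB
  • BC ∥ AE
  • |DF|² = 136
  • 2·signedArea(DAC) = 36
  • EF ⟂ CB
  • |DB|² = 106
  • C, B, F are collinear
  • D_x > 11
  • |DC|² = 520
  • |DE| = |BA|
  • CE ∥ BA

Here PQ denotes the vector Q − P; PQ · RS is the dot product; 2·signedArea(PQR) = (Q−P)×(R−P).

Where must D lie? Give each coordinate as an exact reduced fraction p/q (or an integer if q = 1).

1. D_x = 12  [line 16·x + -18·y + 6 = 0 ∩ |DC|² = 520]
2. D_y = 11  [line 16·x + -18·y + 6 = 0 ∩ |DC|² = 520]
   → D = (12, 11)

D = (12, 11)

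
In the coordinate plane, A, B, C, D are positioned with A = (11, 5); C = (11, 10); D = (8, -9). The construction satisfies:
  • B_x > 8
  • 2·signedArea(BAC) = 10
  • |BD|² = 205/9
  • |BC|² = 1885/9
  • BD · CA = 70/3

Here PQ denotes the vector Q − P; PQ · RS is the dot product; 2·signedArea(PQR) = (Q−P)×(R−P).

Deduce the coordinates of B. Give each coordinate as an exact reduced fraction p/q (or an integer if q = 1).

1. B_x = 9  [BD · CA = 70/3 ∩ 2·signedArea(BAC) = 10]
2. B_y = -13/3  [BD · CA = 70/3 ∩ 2·signedArea(BAC) = 10]
   → B = (9, -13/3)

B = (9, -13/3)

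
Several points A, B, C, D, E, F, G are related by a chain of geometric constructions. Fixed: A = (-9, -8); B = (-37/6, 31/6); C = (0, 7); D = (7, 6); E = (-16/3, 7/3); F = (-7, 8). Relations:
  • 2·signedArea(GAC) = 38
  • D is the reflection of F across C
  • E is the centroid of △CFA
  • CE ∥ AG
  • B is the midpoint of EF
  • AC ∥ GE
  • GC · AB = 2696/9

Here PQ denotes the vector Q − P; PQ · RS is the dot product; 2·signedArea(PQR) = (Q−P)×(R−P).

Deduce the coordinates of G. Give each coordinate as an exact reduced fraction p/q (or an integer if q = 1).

1. G_x = -43/3  [AC ∥ GE ∩ CE ∥ AG]
2. G_y = -38/3  [AC ∥ GE ∩ CE ∥ AG]
   → G = (-43/3, -38/3)

G = (-43/3, -38/3)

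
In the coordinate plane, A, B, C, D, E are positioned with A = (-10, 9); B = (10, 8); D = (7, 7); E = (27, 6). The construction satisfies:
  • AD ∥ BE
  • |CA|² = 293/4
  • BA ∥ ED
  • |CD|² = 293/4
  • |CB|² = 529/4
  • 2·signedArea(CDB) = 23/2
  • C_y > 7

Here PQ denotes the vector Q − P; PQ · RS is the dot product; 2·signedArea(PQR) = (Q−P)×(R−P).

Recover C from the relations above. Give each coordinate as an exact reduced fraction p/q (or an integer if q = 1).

C = (-3/2, 8)

1. C_x = -3/2  [line -1·x + 3·y + -51/2 = 0 ∩ |CA|² = 293/4]
2. C_y = 8  [line -1·x + 3·y + -51/2 = 0 ∩ |CA|² = 293/4]
   → C = (-3/2, 8)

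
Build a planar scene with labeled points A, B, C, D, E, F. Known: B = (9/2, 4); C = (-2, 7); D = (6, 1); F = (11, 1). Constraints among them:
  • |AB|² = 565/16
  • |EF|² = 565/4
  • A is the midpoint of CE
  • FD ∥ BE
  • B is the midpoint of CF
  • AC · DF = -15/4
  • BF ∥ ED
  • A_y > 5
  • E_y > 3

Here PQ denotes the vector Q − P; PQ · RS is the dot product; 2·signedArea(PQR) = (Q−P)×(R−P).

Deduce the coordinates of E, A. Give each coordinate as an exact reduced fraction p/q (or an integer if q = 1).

A = (-5/4, 11/2)
E = (-1/2, 4)

1. E_x = -1/2  [BF ∥ ED ∩ FD ∥ BE]
2. E_y = 4  [BF ∥ ED ∩ FD ∥ BE]
   → E = (-1/2, 4)
3. A_x = -5/4  [A is the midpoint of CE]
4. A_y = 11/2  [A is the midpoint of CE]
   → A = (-5/4, 11/2)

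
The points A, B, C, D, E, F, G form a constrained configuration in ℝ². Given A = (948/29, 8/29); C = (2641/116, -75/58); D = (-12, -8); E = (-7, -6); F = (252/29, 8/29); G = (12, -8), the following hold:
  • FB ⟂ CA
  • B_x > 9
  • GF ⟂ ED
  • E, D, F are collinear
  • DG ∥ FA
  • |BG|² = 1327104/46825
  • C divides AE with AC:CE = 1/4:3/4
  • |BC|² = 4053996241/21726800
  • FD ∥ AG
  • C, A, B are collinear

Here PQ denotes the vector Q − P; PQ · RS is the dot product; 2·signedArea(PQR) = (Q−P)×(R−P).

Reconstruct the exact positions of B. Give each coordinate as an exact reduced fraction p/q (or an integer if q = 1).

1. B_x = 12594876/1357925  [C, A, B are collinear ∩ FB ⟂ CA]
2. B_y = -4652968/1357925  [C, A, B are collinear ∩ FB ⟂ CA]
   → B = (12594876/1357925, -4652968/1357925)

B = (12594876/1357925, -4652968/1357925)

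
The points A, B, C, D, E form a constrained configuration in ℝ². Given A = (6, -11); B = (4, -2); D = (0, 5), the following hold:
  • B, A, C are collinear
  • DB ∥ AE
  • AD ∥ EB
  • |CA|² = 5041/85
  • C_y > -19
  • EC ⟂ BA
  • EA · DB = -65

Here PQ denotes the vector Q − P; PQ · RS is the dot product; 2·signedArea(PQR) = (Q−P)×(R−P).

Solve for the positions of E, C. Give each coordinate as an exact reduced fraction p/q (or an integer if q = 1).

1. E_x = 10  [AD ∥ EB ∩ DB ∥ AE]
2. E_y = -18  [AD ∥ EB ∩ DB ∥ AE]
   → E = (10, -18)
3. C_x = 652/85  [B, A, C are collinear ∩ EC ⟂ BA]
4. C_y = -1574/85  [B, A, C are collinear ∩ EC ⟂ BA]
   → C = (652/85, -1574/85)

C = (652/85, -1574/85)
E = (10, -18)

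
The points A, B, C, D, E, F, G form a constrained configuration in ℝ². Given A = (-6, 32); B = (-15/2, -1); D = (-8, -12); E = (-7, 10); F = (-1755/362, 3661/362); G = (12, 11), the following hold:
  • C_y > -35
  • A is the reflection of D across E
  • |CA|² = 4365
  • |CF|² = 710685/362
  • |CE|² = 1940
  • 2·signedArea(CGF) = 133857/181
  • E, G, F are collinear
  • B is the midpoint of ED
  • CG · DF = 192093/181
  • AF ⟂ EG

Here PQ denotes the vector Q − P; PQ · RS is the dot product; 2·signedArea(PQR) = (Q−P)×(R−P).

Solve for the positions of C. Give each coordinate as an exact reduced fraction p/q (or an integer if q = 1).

C = (-9, -34)

1. C_x = -9  [CG · DF = 192093/181 ∩ 2·signedArea(CGF) = 133857/181]
2. C_y = -34  [CG · DF = 192093/181 ∩ 2·signedArea(CGF) = 133857/181]
   → C = (-9, -34)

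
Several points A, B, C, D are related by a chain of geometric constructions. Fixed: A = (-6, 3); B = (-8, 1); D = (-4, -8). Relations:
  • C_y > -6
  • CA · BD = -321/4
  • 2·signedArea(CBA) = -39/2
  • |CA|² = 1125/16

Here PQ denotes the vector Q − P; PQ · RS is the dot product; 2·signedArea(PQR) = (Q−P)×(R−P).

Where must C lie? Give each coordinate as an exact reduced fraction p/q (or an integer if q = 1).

1. C_x = -9/2  [CA · BD = -321/4 ∩ 2·signedArea(CBA) = -39/2]
2. C_y = -21/4  [CA · BD = -321/4 ∩ 2·signedArea(CBA) = -39/2]
   → C = (-9/2, -21/4)

C = (-9/2, -21/4)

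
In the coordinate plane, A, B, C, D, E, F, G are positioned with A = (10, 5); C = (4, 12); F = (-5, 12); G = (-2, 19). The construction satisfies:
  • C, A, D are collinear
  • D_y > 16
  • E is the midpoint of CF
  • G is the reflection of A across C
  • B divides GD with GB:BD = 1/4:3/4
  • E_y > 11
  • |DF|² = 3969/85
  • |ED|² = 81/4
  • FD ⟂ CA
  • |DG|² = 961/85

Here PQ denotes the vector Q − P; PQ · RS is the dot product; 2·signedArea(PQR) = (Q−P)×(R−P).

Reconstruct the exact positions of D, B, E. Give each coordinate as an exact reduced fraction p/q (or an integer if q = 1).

B = (-247/170, 6243/340)
D = (16/85, 1398/85)
E = (-1/2, 12)

1. D_x = 16/85  [C, A, D are collinear ∩ FD ⟂ CA]
2. D_y = 1398/85  [C, A, D are collinear ∩ FD ⟂ CA]
   → D = (16/85, 1398/85)
3. B_x = -247/170  [B divides GD with GB:BD = 1/4:3/4]
4. B_y = 6243/340  [B divides GD with GB:BD = 1/4:3/4]
   → B = (-247/170, 6243/340)
5. E_x = -1/2  [E is the midpoint of CF]
6. E_y = 12  [E is the midpoint of CF]
   → E = (-1/2, 12)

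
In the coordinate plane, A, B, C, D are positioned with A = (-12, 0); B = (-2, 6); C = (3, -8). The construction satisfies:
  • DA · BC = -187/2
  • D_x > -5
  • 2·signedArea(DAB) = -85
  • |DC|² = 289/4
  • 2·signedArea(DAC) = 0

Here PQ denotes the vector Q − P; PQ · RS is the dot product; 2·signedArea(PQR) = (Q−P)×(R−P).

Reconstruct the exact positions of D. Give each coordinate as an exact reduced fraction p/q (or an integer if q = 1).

1. D_x = -9/2  [2·signedArea(DAC) = 0 ∩ 2·signedArea(DAB) = -85]
2. D_y = -4  [2·signedArea(DAC) = 0 ∩ 2·signedArea(DAB) = -85]
   → D = (-9/2, -4)

D = (-9/2, -4)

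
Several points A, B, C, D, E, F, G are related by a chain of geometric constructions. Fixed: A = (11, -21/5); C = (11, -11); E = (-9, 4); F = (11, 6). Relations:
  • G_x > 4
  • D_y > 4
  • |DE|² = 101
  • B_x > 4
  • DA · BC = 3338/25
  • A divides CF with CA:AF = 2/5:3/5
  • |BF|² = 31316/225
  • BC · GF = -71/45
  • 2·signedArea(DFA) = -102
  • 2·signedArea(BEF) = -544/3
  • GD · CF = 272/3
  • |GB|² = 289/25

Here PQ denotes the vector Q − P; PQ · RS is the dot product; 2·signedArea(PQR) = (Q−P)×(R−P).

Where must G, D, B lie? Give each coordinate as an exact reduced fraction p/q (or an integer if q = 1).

1. D_x = 1  [2·signedArea(DFA) = -102]
2. D_y = 5  [|DE|² = 101]
   → D = (1, 5)
3. B_x = 13/3  [DA · BC = 3338/25 ∩ 2·signedArea(BEF) = -544/3]
4. B_y = -56/15  [DA · BC = 3338/25 ∩ 2·signedArea(BEF) = -544/3]
   → B = (13/3, -56/15)
5. G_x = 13/3  [GD · CF = 272/3 ∩ BC · GF = -71/45]
6. G_y = -1/3  [GD · CF = 272/3 ∩ BC · GF = -71/45]
   → G = (13/3, -1/3)

B = (13/3, -56/15)
D = (1, 5)
G = (13/3, -1/3)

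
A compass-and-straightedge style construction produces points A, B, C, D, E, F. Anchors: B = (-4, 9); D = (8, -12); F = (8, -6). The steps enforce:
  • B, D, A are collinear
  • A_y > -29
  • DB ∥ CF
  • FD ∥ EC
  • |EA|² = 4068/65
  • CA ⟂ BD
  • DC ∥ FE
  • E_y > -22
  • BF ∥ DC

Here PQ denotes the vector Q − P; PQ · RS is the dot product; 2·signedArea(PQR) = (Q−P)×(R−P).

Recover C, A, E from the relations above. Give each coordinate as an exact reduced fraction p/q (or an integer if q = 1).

1. C_x = 20  [DB ∥ CF ∩ BF ∥ DC]
2. C_y = -27  [DB ∥ CF ∩ BF ∥ DC]
   → C = (20, -27)
3. A_x = 1132/65  [B, D, A are collinear ∩ CA ⟂ BD]
4. A_y = -1851/65  [B, D, A are collinear ∩ CA ⟂ BD]
   → A = (1132/65, -1851/65)
5. E_x = 20  [FD ∥ EC ∩ DC ∥ FE]
6. E_y = -21  [FD ∥ EC ∩ DC ∥ FE]
   → E = (20, -21)

A = (1132/65, -1851/65)
C = (20, -27)
E = (20, -21)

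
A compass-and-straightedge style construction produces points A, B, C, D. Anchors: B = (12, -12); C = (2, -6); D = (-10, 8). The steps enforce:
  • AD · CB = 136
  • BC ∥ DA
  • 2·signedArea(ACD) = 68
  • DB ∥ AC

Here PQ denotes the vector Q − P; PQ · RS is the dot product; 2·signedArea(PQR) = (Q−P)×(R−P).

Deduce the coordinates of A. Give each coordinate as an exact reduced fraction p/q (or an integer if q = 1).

1. A_x = -20  [DB ∥ AC ∩ BC ∥ DA]
2. A_y = 14  [DB ∥ AC ∩ BC ∥ DA]
   → A = (-20, 14)

A = (-20, 14)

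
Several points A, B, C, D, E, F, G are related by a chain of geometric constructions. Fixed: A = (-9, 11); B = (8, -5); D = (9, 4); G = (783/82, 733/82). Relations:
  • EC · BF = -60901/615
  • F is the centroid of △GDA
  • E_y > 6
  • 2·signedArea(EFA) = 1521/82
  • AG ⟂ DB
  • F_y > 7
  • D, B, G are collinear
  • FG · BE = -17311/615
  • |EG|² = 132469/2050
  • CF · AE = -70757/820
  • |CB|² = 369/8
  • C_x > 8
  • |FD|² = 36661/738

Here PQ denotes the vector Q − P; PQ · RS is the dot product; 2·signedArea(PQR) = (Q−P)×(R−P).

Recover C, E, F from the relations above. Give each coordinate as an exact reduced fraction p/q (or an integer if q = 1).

C = (35/4, 7/4)
E = (9/5, 34/5)
F = (261/82, 1963/246)

1. F_x = 261/82  [F is the centroid of △GDA]
2. F_y = 1963/246  [F is the centroid of △GDA]
   → F = (261/82, 1963/246)
3. E_x = 9/5  [2·signedArea(EFA) = 1521/82 ∩ FG · BE = -17311/615]
4. E_y = 34/5  [2·signedArea(EFA) = 1521/82 ∩ FG · BE = -17311/615]
   → E = (9/5, 34/5)
5. C_x = 35/4  [CF · AE = -70757/820 ∩ EC · BF = -60901/615]
6. C_y = 7/4  [CF · AE = -70757/820 ∩ EC · BF = -60901/615]
   → C = (35/4, 7/4)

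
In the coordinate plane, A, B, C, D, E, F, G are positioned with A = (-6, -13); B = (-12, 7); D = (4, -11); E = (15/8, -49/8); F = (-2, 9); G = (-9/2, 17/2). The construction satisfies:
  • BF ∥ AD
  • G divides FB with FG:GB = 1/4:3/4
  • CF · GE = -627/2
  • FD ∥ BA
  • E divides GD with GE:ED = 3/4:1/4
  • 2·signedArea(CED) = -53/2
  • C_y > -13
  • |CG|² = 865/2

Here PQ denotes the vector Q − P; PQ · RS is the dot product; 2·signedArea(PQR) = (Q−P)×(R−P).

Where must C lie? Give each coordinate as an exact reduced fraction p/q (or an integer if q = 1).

1. C_x = -1  [2·signedArea(CED) = -53/2 ∩ CF · GE = -627/2]
2. C_y = -12  [2·signedArea(CED) = -53/2 ∩ CF · GE = -627/2]
   → C = (-1, -12)

C = (-1, -12)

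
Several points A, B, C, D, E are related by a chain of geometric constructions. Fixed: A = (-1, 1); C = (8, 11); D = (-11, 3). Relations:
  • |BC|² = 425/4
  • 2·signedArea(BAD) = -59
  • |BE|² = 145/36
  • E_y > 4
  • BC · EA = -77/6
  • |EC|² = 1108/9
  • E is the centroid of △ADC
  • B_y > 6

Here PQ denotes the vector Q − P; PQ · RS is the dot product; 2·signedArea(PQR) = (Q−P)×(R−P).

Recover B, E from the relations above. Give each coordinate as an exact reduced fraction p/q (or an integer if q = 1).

B = (-3/2, 7)
E = (-4/3, 5)

1. B_x = -3/2  [line -2·x + -10·y + 67 = 0 ∩ |BC|² = 425/4]
2. B_y = 7  [line -2·x + -10·y + 67 = 0 ∩ |BC|² = 425/4]
   → B = (-3/2, 7)
3. E_x = -4/3  [BC · EA = -77/6 ∩ E is the centroid of △ADC]
4. E_y = 5  [BC · EA = -77/6 ∩ E is the centroid of △ADC]
   → E = (-4/3, 5)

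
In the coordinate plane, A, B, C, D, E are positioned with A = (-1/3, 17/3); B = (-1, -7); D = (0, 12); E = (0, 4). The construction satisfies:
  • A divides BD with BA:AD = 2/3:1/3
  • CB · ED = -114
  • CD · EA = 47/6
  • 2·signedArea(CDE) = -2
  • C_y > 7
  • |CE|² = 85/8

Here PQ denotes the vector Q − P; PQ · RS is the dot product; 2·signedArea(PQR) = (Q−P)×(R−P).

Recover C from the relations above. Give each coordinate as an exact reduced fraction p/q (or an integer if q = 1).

C = (-1/4, 29/4)

1. C_x = -1/4  [CD · EA = 47/6 ∩ CB · ED = -114]
2. C_y = 29/4  [CD · EA = 47/6 ∩ CB · ED = -114]
   → C = (-1/4, 29/4)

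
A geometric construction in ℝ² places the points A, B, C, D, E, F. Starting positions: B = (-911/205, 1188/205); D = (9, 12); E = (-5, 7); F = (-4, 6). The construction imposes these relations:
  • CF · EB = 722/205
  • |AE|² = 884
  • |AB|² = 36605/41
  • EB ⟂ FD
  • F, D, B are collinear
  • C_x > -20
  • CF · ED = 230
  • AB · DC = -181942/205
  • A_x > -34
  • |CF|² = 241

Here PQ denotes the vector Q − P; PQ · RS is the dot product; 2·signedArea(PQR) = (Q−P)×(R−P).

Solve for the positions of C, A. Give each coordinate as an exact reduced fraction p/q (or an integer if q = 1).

1. C_x = -19  [CF · ED = 230 ∩ CF · EB = 722/205]
2. C_y = 2  [CF · ED = 230 ∩ CF · EB = 722/205]
   → C = (-19, 2)
3. A_x = -33  [line 28·x + 10·y + 954 = 0 ∩ |AE|² = 884]
4. A_y = -3  [line 28·x + 10·y + 954 = 0 ∩ |AE|² = 884]
   → A = (-33, -3)

A = (-33, -3)
C = (-19, 2)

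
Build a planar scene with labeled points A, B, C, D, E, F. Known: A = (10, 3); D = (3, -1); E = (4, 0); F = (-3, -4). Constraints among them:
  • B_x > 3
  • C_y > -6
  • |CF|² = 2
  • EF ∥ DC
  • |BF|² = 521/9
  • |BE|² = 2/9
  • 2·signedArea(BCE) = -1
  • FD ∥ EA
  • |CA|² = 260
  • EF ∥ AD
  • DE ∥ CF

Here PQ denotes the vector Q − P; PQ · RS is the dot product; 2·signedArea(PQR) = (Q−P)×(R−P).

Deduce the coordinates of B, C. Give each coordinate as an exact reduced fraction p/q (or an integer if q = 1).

B = (11/3, -1/3)
C = (-4, -5)

1. C_x = -4  [DE ∥ CF ∩ EF ∥ DC]
2. C_y = -5  [DE ∥ CF ∩ EF ∥ DC]
   → C = (-4, -5)
3. B_x = 11/3  [line -5·x + 8·y + 21 = 0 ∩ |BF|² = 521/9]
4. B_y = -1/3  [line -5·x + 8·y + 21 = 0 ∩ |BF|² = 521/9]
   → B = (11/3, -1/3)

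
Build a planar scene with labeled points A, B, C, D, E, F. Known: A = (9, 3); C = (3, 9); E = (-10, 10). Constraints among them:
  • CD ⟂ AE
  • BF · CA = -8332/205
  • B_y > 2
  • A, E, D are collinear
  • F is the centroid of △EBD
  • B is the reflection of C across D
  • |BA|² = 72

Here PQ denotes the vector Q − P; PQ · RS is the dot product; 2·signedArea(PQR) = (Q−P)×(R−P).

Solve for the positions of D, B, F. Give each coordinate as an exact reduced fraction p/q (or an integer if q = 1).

1. D_x = 363/205  [A, E, D are collinear ∩ CD ⟂ AE]
2. D_y = 1161/205  [A, E, D are collinear ∩ CD ⟂ AE]
   → D = (363/205, 1161/205)
3. B_x = 111/205  [B is the reflection of C across D]
4. B_y = 477/205  [B is the reflection of C across D]
   → B = (111/205, 477/205)
5. F_x = -1576/615  [F is the centroid of △EBD]
6. F_y = 3688/615  [F is the centroid of △EBD]
   → F = (-1576/615, 3688/615)

B = (111/205, 477/205)
D = (363/205, 1161/205)
F = (-1576/615, 3688/615)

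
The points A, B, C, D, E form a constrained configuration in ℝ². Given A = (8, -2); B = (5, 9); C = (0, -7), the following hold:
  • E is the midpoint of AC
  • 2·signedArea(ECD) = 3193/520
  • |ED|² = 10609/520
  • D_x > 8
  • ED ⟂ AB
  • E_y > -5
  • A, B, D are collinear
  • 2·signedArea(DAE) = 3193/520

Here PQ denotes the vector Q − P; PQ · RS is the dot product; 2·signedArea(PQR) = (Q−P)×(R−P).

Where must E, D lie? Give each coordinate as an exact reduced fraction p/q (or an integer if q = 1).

D = (2173/260, -861/260)
E = (4, -9/2)

1. E_x = 4  [E is the midpoint of AC]
2. E_y = -9/2  [E is the midpoint of AC]
   → E = (4, -9/2)
3. D_x = 2173/260  [A, B, D are collinear ∩ ED ⟂ AB]
4. D_y = -861/260  [A, B, D are collinear ∩ ED ⟂ AB]
   → D = (2173/260, -861/260)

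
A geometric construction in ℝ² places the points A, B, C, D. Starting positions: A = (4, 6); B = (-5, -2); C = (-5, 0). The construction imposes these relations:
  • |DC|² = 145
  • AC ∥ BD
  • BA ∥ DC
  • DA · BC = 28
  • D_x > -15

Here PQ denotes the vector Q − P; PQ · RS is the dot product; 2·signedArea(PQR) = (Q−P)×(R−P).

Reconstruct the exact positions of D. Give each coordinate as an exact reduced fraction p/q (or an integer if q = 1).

1. D_x = -14  [BA ∥ DC ∩ AC ∥ BD]
2. D_y = -8  [BA ∥ DC ∩ AC ∥ BD]
   → D = (-14, -8)

D = (-14, -8)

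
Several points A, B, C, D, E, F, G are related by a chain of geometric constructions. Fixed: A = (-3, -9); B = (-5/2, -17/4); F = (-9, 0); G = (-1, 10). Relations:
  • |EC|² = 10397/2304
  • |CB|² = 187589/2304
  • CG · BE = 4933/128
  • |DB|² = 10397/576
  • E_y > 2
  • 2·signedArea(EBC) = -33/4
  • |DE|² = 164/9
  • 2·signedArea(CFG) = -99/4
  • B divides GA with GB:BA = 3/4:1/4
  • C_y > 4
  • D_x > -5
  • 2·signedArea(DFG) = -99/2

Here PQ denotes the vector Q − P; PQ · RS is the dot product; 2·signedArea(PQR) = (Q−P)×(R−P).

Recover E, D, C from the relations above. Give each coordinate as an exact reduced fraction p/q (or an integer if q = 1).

C = (-65/24, 229/48)
D = (-53/12, -11/24)
E = (-7/4, 23/8)

1. D_x = -53/12  [line -10·x + 8·y + -81/2 = 0 ∩ |DB|² = 10397/576]
2. D_y = -11/24  [line -10·x + 8·y + -81/2 = 0 ∩ |DB|² = 10397/576]
   → D = (-53/12, -11/24)
3. C_x = -65/24  [line -10·x + 8·y + -261/4 = 0 ∩ |CB|² = 187589/2304]
4. C_y = 229/48  [line -10·x + 8·y + -261/4 = 0 ∩ |CB|² = 187589/2304]
   → C = (-65/24, 229/48)
5. E_x = -7/4  [2·signedArea(EBC) = -33/4 ∩ CG · BE = 4933/128]
6. E_y = 23/8  [2·signedArea(EBC) = -33/4 ∩ CG · BE = 4933/128]
   → E = (-7/4, 23/8)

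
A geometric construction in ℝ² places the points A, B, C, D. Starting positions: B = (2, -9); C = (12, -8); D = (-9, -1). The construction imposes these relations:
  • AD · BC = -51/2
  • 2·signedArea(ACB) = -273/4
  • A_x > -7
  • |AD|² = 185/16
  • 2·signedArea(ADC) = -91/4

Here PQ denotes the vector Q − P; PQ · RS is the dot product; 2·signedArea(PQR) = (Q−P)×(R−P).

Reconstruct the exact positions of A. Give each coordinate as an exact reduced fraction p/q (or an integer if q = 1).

A = (-25/4, -3)

1. A_x = -25/4  [2·signedArea(ACB) = -273/4 ∩ 2·signedArea(ADC) = -91/4]
2. A_y = -3  [2·signedArea(ACB) = -273/4 ∩ 2·signedArea(ADC) = -91/4]
   → A = (-25/4, -3)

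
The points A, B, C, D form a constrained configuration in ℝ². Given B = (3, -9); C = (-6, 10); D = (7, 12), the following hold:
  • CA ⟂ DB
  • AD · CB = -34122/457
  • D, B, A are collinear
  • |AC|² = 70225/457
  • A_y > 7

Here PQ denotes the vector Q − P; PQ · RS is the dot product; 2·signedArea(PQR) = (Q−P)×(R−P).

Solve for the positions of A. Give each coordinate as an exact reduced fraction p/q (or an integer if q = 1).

A = (2823/457, 3510/457)

1. A_x = 2823/457  [D, B, A are collinear ∩ CA ⟂ DB]
2. A_y = 3510/457  [D, B, A are collinear ∩ CA ⟂ DB]
   → A = (2823/457, 3510/457)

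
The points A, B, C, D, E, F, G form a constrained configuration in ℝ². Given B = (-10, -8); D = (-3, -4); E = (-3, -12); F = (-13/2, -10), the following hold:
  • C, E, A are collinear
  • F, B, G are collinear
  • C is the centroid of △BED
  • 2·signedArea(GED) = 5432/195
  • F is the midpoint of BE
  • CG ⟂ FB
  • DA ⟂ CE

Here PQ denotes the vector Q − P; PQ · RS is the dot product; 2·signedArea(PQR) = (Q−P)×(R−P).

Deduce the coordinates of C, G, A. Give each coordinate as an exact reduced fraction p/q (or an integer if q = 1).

A = (-1251/193, -1164/193)
C = (-16/3, -8)
G = (-1264/195, -1952/195)

1. C_x = -16/3  [C is the centroid of △BED]
2. C_y = -8  [C is the centroid of △BED]
   → C = (-16/3, -8)
3. G_x = -1264/195  [F, B, G are collinear ∩ CG ⟂ FB]
4. G_y = -1952/195  [F, B, G are collinear ∩ CG ⟂ FB]
   → G = (-1264/195, -1952/195)
5. A_x = -1251/193  [C, E, A are collinear ∩ DA ⟂ CE]
6. A_y = -1164/193  [C, E, A are collinear ∩ DA ⟂ CE]
   → A = (-1251/193, -1164/193)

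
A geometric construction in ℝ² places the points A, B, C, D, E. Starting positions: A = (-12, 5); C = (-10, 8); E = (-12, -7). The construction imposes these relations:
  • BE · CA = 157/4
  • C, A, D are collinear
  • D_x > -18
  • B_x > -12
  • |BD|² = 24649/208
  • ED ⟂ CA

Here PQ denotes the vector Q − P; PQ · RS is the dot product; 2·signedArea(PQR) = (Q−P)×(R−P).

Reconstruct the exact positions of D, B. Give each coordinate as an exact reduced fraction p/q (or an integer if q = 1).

1. D_x = -228/13  [C, A, D are collinear ∩ ED ⟂ CA]
2. D_y = -43/13  [C, A, D are collinear ∩ ED ⟂ CA]
   → D = (-228/13, -43/13)
3. B_x = -23/2  [line 2·x + 3·y + 23/4 = 0 ∩ |BD|² = 24649/208]
4. B_y = 23/4  [line 2·x + 3·y + 23/4 = 0 ∩ |BD|² = 24649/208]
   → B = (-23/2, 23/4)

B = (-23/2, 23/4)
D = (-228/13, -43/13)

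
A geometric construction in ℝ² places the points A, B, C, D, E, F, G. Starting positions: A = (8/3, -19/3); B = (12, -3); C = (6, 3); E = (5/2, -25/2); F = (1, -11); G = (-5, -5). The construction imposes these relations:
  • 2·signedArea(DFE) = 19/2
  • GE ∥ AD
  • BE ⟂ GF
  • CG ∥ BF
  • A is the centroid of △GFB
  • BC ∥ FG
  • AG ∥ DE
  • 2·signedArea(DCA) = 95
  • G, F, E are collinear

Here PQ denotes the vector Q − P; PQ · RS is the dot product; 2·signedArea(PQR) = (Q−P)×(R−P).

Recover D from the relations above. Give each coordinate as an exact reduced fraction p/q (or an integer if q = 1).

D = (61/6, -83/6)

1. D_x = 61/6  [AG ∥ DE ∩ GE ∥ AD]
2. D_y = -83/6  [AG ∥ DE ∩ GE ∥ AD]
   → D = (61/6, -83/6)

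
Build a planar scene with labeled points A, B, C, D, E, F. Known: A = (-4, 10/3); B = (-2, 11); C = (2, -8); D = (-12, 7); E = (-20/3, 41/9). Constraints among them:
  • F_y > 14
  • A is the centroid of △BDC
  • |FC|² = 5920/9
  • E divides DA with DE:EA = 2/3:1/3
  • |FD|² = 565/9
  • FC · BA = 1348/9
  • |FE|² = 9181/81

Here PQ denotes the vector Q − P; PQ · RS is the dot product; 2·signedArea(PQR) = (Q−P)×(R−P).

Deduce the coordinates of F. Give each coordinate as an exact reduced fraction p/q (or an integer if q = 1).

1. F_x = -10  [line 2·x + 23/3·y + -832/9 = 0 ∩ |FC|² = 5920/9]
2. F_y = 44/3  [line 2·x + 23/3·y + -832/9 = 0 ∩ |FC|² = 5920/9]
   → F = (-10, 44/3)

F = (-10, 44/3)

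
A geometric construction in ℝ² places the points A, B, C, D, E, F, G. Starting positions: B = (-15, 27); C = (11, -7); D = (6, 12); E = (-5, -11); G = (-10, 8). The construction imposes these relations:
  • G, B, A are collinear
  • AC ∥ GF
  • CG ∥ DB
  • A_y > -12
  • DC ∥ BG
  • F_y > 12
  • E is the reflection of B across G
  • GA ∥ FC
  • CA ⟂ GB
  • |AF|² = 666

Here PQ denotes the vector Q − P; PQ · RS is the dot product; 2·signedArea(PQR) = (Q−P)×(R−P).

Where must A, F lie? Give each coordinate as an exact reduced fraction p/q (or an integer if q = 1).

A = (-955/193, -2161/193)
F = (1148/193, 2354/193)

1. A_x = -955/193  [G, B, A are collinear ∩ CA ⟂ GB]
2. A_y = -2161/193  [G, B, A are collinear ∩ CA ⟂ GB]
   → A = (-955/193, -2161/193)
3. F_x = 1148/193  [GA ∥ FC ∩ AC ∥ GF]
4. F_y = 2354/193  [GA ∥ FC ∩ AC ∥ GF]
   → F = (1148/193, 2354/193)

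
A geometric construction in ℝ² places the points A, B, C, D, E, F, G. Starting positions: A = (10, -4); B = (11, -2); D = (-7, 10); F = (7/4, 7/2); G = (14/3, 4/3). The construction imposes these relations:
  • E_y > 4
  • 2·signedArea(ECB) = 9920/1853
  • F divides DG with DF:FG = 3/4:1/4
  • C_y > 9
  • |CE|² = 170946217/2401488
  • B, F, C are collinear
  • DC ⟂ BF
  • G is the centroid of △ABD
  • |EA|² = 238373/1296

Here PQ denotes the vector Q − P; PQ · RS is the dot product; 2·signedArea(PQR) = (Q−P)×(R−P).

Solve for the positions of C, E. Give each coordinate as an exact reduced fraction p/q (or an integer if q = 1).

1. C_x = -14027/1853  [B, F, C are collinear ∩ DC ⟂ BF]
2. C_y = 16754/1853  [B, F, C are collinear ∩ DC ⟂ BF]
   → C = (-14027/1853, 16754/1853)
3. E_x = -7/36  [line 20460/1853·x + 34410/1853·y + -166160/1853 = 0 ∩ |EA|² = 238373/1296]
4. E_y = 89/18  [line 20460/1853·x + 34410/1853·y + -166160/1853 = 0 ∩ |EA|² = 238373/1296]
   → E = (-7/36, 89/18)

C = (-14027/1853, 16754/1853)
E = (-7/36, 89/18)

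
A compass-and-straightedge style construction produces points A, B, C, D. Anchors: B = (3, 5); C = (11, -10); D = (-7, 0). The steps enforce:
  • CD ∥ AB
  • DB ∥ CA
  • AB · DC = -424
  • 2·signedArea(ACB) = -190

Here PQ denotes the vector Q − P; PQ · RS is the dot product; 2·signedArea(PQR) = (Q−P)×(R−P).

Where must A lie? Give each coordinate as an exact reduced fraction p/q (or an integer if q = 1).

1. A_x = 21  [CD ∥ AB ∩ DB ∥ CA]
2. A_y = -5  [CD ∥ AB ∩ DB ∥ CA]
   → A = (21, -5)

A = (21, -5)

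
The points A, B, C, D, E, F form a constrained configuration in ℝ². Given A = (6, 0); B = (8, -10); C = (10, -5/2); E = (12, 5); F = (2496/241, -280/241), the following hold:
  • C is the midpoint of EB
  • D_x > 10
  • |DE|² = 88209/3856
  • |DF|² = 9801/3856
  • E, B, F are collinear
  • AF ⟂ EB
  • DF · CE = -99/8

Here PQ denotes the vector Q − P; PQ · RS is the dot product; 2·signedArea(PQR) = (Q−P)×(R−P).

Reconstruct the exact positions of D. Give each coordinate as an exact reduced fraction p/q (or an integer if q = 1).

D = (2595/241, 365/964)

1. D_x = 2595/241  [line -2·x + -15/2·y + 195/8 = 0 ∩ |DE|² = 88209/3856]
2. D_y = 365/964  [line -2·x + -15/2·y + 195/8 = 0 ∩ |DE|² = 88209/3856]
   → D = (2595/241, 365/964)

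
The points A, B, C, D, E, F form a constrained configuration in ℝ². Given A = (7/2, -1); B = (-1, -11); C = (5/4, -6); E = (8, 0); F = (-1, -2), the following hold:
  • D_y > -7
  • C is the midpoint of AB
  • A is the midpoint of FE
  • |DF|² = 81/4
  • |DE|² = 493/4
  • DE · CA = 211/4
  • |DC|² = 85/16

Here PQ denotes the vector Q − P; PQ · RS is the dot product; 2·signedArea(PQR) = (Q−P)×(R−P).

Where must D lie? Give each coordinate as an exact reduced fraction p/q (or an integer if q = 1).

1. D_x = -1  [line -9/4·x + -5·y + -139/4 = 0 ∩ |DC|² = 85/16]
2. D_y = -13/2  [line -9/4·x + -5·y + -139/4 = 0 ∩ |DC|² = 85/16]
   → D = (-1, -13/2)

D = (-1, -13/2)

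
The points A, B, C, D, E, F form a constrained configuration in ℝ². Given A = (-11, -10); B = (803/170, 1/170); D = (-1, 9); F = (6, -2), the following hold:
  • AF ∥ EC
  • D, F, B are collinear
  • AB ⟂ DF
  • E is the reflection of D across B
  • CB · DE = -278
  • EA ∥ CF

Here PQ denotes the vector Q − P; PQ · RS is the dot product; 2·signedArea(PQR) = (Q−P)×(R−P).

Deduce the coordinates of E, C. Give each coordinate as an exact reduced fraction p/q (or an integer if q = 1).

C = (2333/85, -84/85)
E = (888/85, -764/85)

1. E_x = 888/85  [E is the reflection of D across B]
2. E_y = -764/85  [E is the reflection of D across B]
   → E = (888/85, -764/85)
3. C_x = 2333/85  [EA ∥ CF ∩ AF ∥ EC]
4. C_y = -84/85  [EA ∥ CF ∩ AF ∥ EC]
   → C = (2333/85, -84/85)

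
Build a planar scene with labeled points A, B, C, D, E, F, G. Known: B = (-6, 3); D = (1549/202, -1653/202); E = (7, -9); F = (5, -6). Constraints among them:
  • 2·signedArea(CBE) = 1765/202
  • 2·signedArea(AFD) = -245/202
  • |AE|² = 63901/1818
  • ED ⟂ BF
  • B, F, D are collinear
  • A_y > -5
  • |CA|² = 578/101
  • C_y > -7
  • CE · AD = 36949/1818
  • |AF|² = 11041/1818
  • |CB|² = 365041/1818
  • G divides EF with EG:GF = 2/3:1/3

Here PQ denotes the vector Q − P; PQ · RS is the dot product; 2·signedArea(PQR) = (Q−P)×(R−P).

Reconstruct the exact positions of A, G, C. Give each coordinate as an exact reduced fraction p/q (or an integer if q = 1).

1. A_x = 1751/606  [line 441/202·x + 539/202·y + 637/101 = 0 ∩ |AF|² = 11041/1818]
2. A_y = -955/202  [line 441/202·x + 539/202·y + 637/101 = 0 ∩ |AF|² = 11041/1818]
   → A = (1751/606, -955/202)
3. G_x = 17/3  [G divides EF with EG:GF = 2/3:1/3]
4. G_y = -7  [G divides EF with EG:GF = 2/3:1/3]
   → G = (17/3, -7)
5. C_x = 2873/606  [CE · AD = 36949/1818 ∩ 2·signedArea(CBE) = 1765/202]
6. C_y = -1261/202  [CE · AD = 36949/1818 ∩ 2·signedArea(CBE) = 1765/202]
   → C = (2873/606, -1261/202)

A = (1751/606, -955/202)
C = (2873/606, -1261/202)
G = (17/3, -7)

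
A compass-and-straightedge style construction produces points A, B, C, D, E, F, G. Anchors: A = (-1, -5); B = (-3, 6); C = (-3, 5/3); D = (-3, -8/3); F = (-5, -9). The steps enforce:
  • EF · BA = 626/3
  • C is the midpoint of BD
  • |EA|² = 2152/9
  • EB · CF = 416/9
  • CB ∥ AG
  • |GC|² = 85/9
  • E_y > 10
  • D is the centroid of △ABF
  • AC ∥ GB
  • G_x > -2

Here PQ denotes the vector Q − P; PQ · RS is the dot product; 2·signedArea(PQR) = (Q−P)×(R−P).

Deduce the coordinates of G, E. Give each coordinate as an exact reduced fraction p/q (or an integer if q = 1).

E = (-3, 31/3)
G = (-1, -2/3)

1. G_x = -1  [AC ∥ GB ∩ CB ∥ AG]
2. G_y = -2/3  [AC ∥ GB ∩ CB ∥ AG]
   → G = (-1, -2/3)
3. E_x = -3  [EB · CF = 416/9 ∩ EF · BA = 626/3]
4. E_y = 31/3  [EB · CF = 416/9 ∩ EF · BA = 626/3]
   → E = (-3, 31/3)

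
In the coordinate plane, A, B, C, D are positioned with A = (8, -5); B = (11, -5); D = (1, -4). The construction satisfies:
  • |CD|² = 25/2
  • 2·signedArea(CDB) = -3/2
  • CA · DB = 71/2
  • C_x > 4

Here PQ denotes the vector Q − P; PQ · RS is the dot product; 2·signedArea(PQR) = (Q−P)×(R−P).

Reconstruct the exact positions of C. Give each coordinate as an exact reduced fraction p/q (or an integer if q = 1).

C = (9/2, -9/2)

1. C_x = 9/2  [CA · DB = 71/2 ∩ 2·signedArea(CDB) = -3/2]
2. C_y = -9/2  [CA · DB = 71/2 ∩ 2·signedArea(CDB) = -3/2]
   → C = (9/2, -9/2)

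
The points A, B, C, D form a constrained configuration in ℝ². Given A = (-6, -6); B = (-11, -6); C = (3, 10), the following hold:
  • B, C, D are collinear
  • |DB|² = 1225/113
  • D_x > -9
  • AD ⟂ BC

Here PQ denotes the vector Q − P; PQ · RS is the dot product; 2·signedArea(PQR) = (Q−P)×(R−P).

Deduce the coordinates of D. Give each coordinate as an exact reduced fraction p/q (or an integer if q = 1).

D = (-998/113, -398/113)

1. D_x = -998/113  [B, C, D are collinear ∩ AD ⟂ BC]
2. D_y = -398/113  [B, C, D are collinear ∩ AD ⟂ BC]
   → D = (-998/113, -398/113)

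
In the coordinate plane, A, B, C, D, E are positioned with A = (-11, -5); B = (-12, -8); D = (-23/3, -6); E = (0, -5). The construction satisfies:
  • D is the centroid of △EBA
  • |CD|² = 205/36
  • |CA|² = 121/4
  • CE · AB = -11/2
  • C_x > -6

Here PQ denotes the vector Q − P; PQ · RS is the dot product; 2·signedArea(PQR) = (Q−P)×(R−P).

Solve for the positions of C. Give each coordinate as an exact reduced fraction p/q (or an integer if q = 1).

1. C_x = -11/2  [line 1·x + 3·y + 41/2 = 0 ∩ |CD|² = 205/36]
2. C_y = -5  [line 1·x + 3·y + 41/2 = 0 ∩ |CD|² = 205/36]
   → C = (-11/2, -5)

C = (-11/2, -5)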